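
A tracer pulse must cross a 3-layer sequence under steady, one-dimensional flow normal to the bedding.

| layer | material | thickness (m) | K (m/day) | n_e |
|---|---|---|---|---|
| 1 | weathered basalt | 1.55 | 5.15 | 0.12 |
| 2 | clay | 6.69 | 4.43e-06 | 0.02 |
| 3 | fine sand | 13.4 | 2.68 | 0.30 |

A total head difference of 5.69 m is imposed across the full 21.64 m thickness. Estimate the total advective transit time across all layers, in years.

With flow normal to the layers, continuity requires the same specific discharge q through every layer.
Σ(b_i/K_i) = 1.55/5.15 + 6.69/4.43e-06 + 13.4/2.68 = 1.510e+06 d.
q = Δh / Σ(b_i/K_i) = 5.69 / 1.510e+06 = 3.768e-06 m/day.
In each layer the seepage velocity is v_i = q/n_i, so the layer transit time is t_i = b_i·n_i / q:
  layer 1 (weathered basalt): t_1 = 1.55 × 0.12 / 3.768e-06 = 49366 d
  layer 2 (clay): t_2 = 6.69 × 0.02 / 3.768e-06 = 35511 d
  layer 3 (fine sand): t_3 = 13.4 × 0.30 / 3.768e-06 = 1.067e+06 d
Total t = Σ t_i = 1.152e+06 days = 3153 years.

3150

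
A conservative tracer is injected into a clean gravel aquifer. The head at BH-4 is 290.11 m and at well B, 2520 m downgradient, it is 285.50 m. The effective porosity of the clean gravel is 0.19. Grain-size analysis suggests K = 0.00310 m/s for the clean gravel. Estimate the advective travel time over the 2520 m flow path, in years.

2.68

Convert K: 0.00310 m/s × 86400 = 267.8 m/day.
Hydraulic gradient i = (290.11 − 285.50) / 2520 = 4.61 / 2520 = 0.001829.
Darcy flux q = K · i = 267.8 × 0.001829 = 0.4900 m/day.
Seepage velocity v = q / n_e = 0.4900 / 0.19 = 2.579 m/day.
Travel time t = L / v = 2520 / 2.579 = 977.2 days = 2.675 years.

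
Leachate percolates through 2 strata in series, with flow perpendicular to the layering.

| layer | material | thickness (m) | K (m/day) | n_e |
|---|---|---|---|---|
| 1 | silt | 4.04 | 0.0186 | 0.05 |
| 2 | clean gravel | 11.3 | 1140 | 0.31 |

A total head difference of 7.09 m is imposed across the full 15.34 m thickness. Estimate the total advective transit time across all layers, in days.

With flow normal to the layers, continuity requires the same specific discharge q through every layer.
Σ(b_i/K_i) = 4.04/0.0186 + 11.3/1140 = 217.2 d.
q = Δh / Σ(b_i/K_i) = 7.09 / 217.2 = 0.03264 m/day.
In each layer the seepage velocity is v_i = q/n_i, so the layer transit time is t_i = b_i·n_i / q:
  layer 1 (silt): t_1 = 4.04 × 0.05 / 0.03264 = 6.189 d
  layer 2 (clean gravel): t_2 = 11.3 × 0.31 / 0.03264 = 107.3 d
Total t = Σ t_i = 113.5 days.

114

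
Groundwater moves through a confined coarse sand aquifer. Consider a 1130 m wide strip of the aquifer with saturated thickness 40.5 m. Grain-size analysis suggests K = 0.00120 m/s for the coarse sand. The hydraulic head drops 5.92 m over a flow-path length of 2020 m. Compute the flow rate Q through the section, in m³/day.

Convert K: 0.00120 m/s × 86400 = 103.7 m/day.
Cross-sectional area A = 1130 × 40.5 = 45765 m².
Hydraulic gradient i = Δh / L = 5.92 / 2020 = 0.002931.
Darcy's law: Q = K · A · i = 103.7 × 45765 × 0.002931 = 13906 m³/day.

13900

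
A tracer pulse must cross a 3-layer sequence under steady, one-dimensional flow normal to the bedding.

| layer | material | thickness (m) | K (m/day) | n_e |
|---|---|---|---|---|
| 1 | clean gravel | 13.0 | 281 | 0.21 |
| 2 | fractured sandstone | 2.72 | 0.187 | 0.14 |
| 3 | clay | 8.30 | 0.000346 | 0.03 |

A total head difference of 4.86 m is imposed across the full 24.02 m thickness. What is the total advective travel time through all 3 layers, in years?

45.4

With flow normal to the layers, continuity requires the same specific discharge q through every layer.
Σ(b_i/K_i) = 13.0/281 + 2.72/0.187 + 8.30/0.000346 = 24003 d.
q = Δh / Σ(b_i/K_i) = 4.86 / 24003 = 0.0002025 m/day.
In each layer the seepage velocity is v_i = q/n_i, so the layer transit time is t_i = b_i·n_i / q:
  layer 1 (clean gravel): t_1 = 13.0 × 0.21 / 0.0002025 = 13483 d
  layer 2 (fractured sandstone): t_2 = 2.72 × 0.14 / 0.0002025 = 1881 d
  layer 3 (clay): t_3 = 8.30 × 0.03 / 0.0002025 = 1230 d
Total t = Σ t_i = 16594 days = 45.43 years.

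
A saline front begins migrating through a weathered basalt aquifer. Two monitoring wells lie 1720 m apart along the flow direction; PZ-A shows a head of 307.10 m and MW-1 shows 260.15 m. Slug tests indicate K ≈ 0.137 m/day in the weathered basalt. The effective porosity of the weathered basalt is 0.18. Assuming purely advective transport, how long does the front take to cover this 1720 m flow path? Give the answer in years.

Hydraulic gradient i = (307.10 − 260.15) / 1720 = 46.95 / 1720 = 0.02730.
Darcy flux q = K · i = 0.1370 × 0.02730 = 0.003740 m/day.
Seepage velocity v = q / n_e = 0.003740 / 0.18 = 0.02078 m/day.
Travel time t = L / v = 1720 / 0.02078 = 82789 days = 226.7 years.

227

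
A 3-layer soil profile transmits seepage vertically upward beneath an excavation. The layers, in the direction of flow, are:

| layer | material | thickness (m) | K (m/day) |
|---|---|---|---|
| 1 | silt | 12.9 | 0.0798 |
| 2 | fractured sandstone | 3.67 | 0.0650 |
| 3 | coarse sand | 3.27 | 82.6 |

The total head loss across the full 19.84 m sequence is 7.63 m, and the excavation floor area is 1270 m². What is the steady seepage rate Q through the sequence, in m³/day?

Flow is perpendicular to layering, so the layers act in series and the equivalent K is the thickness-weighted harmonic mean.
Total thickness L = 12.9 + 3.67 + 3.27 = 19.84 m.
Σ(b_i/K_i) = 12.9/0.0798 + 3.67/0.0650 + 3.27/82.6 = 218.2 d.
K_eq = L / Σ(b_i/K_i) = 19.84 / 218.2 = 0.09094 m/day.
Q = K_eq · A · (Δh/L) = 0.09094 × 1270 × (7.63/19.84) = 44.42 m³/day.

44.4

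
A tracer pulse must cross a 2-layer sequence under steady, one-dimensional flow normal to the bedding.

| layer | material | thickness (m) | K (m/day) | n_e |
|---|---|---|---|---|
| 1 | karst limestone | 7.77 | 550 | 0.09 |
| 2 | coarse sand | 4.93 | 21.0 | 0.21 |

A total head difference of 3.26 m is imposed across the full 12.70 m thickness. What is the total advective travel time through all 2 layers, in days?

With flow normal to the layers, continuity requires the same specific discharge q through every layer.
Σ(b_i/K_i) = 7.77/550 + 4.93/21.0 = 0.2489 d.
q = Δh / Σ(b_i/K_i) = 3.26 / 0.2489 = 13.10 m/day.
In each layer the seepage velocity is v_i = q/n_i, so the layer transit time is t_i = b_i·n_i / q:
  layer 1 (karst limestone): t_1 = 7.77 × 0.09 / 13.10 = 0.05339 d
  layer 2 (coarse sand): t_2 = 4.93 × 0.21 / 13.10 = 0.07904 d
Total t = Σ t_i = 0.1324 days.

0.132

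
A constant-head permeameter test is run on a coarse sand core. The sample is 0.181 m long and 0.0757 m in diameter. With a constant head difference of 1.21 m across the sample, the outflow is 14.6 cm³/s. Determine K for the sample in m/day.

41.9

Cross-sectional area A = π·(d/2)² = π × (0.0757/2)² = 0.004501 m².
Convert discharge: 14.6 cm³/s = 1.460e-05 m³/s.
Darcy's law rearranged: K = Q·L / (A·Δh) = 1.460e-05 × 0.181 / (0.004501 × 1.21) = 0.0004852 m/s = 41.93 m/day.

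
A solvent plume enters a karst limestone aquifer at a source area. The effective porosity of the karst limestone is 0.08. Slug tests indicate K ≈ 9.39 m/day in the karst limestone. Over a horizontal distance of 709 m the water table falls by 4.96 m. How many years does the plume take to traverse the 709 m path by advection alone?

Hydraulic gradient i = Δh / L = 4.96 / 709 = 0.006996.
Darcy flux q = K · i = 9.390 × 0.006996 = 0.06569 m/day.
Seepage velocity v = q / n_e = 0.06569 / 0.08 = 0.8211 m/day.
Travel time t = L / v = 709 / 0.8211 = 863.4 days = 2.364 years.

2.36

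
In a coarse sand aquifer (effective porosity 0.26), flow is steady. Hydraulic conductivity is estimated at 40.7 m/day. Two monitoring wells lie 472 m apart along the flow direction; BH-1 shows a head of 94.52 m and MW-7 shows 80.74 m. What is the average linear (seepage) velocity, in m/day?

Hydraulic gradient i = (94.52 − 80.74) / 472 = 13.78 / 472 = 0.02919.
Darcy flux q = K · i = 40.70 × 0.02919 = 1.188 m/day.
Seepage velocity v = q / n_e = 1.188 / 0.26 = 4.570 m/day.

4.57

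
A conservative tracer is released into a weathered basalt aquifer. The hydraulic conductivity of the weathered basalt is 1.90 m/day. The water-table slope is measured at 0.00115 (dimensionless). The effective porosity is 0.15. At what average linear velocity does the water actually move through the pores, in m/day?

0.0146

Hydraulic gradient i = 0.00115.
Darcy flux q = K · i = 1.900 × 0.001150 = 0.002185 m/day.
Seepage velocity v = q / n_e = 0.002185 / 0.15 = 0.01457 m/day.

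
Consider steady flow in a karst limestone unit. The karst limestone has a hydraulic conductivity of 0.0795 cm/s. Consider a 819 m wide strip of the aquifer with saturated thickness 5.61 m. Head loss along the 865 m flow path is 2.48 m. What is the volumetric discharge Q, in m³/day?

Convert K: 0.0795 cm/s × 864 = 68.69 m/day.
Cross-sectional area A = 819 × 5.61 = 4595 m².
Hydraulic gradient i = Δh / L = 2.48 / 865 = 0.002867.
Darcy's law: Q = K · A · i = 68.69 × 4595 × 0.002867 = 904.8 m³/day.

905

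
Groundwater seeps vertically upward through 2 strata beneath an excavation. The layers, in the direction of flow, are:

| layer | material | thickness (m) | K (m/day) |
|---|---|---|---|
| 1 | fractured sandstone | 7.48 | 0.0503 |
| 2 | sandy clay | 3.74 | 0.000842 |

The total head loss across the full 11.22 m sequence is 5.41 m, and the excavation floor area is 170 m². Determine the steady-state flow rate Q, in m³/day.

0.200

Flow is perpendicular to layering, so the layers act in series and the equivalent K is the thickness-weighted harmonic mean.
Total thickness L = 7.48 + 3.74 = 11.22 m.
Σ(b_i/K_i) = 7.48/0.0503 + 3.74/0.000842 = 4591 d.
K_eq = L / Σ(b_i/K_i) = 11.22 / 4591 = 0.002444 m/day.
Q = K_eq · A · (Δh/L) = 0.002444 × 170 × (5.41/11.22) = 0.2003 m³/day.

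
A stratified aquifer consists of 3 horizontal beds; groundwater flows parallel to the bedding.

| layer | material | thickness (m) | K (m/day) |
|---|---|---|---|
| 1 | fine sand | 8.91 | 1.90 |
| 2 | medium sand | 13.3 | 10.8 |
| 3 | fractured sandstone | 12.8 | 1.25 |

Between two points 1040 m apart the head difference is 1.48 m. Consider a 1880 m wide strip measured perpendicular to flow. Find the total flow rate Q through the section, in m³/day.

472

Flow is parallel to layering, so each bed carries its own Darcy discharge and the transmissivities add.
Σ(K_i·b_i) = 1.90×8.91 + 10.8×13.3 + 1.25×12.8 = 176.6 m²/day.
Hydraulic gradient i = Δh / L = 1.48 / 1040 = 0.001423.
Q = Σ(K_i·b_i) · W · i = 176.6 × 1880 × 0.001423 = 472.4 m³/day.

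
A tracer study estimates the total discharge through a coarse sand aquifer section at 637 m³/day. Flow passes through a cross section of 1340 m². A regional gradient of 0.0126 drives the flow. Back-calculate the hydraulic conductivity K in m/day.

Hydraulic gradient i = 0.0126.
From Q = K·A·i, K = Q / (A·i) = 637 / (1340 × 0.01260) = 37.73 m/day.

37.7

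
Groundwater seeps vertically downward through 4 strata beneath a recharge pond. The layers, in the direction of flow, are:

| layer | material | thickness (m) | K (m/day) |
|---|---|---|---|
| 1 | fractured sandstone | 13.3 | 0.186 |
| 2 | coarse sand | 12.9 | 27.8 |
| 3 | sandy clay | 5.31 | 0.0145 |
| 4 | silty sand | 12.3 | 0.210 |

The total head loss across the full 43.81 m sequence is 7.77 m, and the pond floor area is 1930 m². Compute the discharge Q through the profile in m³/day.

30.2

Flow is perpendicular to layering, so the layers act in series and the equivalent K is the thickness-weighted harmonic mean.
Total thickness L = 13.3 + 12.9 + 5.31 + 12.3 = 43.81 m.
Σ(b_i/K_i) = 13.3/0.186 + 12.9/27.8 + 5.31/0.0145 + 12.3/0.210 = 496.7 d.
K_eq = L / Σ(b_i/K_i) = 43.81 / 496.7 = 0.08819 m/day.
Q = K_eq · A · (Δh/L) = 0.08819 × 1930 × (7.77/43.81) = 30.19 m³/day.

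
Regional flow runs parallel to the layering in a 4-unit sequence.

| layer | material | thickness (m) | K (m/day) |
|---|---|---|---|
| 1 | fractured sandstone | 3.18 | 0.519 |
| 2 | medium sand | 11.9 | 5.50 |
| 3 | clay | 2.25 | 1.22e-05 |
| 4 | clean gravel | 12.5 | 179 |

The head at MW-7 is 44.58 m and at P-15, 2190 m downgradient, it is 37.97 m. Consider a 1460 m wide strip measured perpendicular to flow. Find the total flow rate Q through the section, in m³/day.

10200

Flow is parallel to layering, so each bed carries its own Darcy discharge and the transmissivities add.
Σ(K_i·b_i) = 0.519×3.18 + 5.50×11.9 + 1.22e-05×2.25 + 179×12.5 = 2305 m²/day.
Hydraulic gradient i = (44.58 − 37.97) / 2190 = 6.61 / 2190 = 0.003018.
Q = Σ(K_i·b_i) · W · i = 2305 × 1460 × 0.003018 = 10156 m³/day.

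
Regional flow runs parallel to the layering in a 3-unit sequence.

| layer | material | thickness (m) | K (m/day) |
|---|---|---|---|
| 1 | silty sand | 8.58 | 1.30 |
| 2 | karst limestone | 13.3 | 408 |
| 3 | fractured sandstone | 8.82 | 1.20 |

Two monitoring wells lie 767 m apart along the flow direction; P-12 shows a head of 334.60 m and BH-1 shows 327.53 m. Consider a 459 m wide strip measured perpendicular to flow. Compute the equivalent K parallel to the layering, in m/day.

Flow is parallel to layering, so each bed carries its own Darcy discharge and the transmissivities add.
Σ(K_i·b_i) = 1.30×8.58 + 408×13.3 + 1.20×8.82 = 5448 m²/day.
Total thickness b = 30.70 m, so K_eq = Σ(K_i·b_i)/b = 177.5 m/day.

177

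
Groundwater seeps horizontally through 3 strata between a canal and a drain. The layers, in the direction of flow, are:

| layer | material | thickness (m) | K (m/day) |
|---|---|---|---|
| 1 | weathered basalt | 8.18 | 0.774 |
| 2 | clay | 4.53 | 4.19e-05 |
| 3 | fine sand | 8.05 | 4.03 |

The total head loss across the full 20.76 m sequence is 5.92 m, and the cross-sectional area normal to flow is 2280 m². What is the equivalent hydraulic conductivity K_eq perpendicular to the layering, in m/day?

0.000192

Flow is perpendicular to layering, so the layers act in series and the equivalent K is the thickness-weighted harmonic mean.
Total thickness L = 8.18 + 4.53 + 8.05 = 20.76 m.
Σ(b_i/K_i) = 8.18/0.774 + 4.53/4.19e-05 + 8.05/4.03 = 1.081e+05 d.
K_eq = L / Σ(b_i/K_i) = 20.76 / 1.081e+05 = 0.0001920 m/day.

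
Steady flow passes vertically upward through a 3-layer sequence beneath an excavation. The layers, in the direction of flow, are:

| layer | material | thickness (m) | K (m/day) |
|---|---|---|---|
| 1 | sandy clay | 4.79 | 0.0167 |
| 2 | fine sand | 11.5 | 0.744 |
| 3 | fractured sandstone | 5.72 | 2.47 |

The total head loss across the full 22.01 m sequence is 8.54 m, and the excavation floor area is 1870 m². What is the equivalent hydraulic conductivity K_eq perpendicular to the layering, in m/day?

Flow is perpendicular to layering, so the layers act in series and the equivalent K is the thickness-weighted harmonic mean.
Total thickness L = 4.79 + 11.5 + 5.72 = 22.01 m.
Σ(b_i/K_i) = 4.79/0.0167 + 11.5/0.744 + 5.72/2.47 = 304.6 d.
K_eq = L / Σ(b_i/K_i) = 22.01 / 304.6 = 0.07226 m/day.

0.0723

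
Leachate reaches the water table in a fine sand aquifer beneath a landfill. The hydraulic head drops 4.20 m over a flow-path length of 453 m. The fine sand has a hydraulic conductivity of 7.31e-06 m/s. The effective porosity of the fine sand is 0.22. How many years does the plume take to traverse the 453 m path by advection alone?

46.6

Convert K: 7.31e-06 m/s × 86400 = 0.6316 m/day.
Hydraulic gradient i = Δh / L = 4.20 / 453 = 0.009272.
Darcy flux q = K · i = 0.6316 × 0.009272 = 0.005856 m/day.
Seepage velocity v = q / n_e = 0.005856 / 0.22 = 0.02662 m/day.
Travel time t = L / v = 453 / 0.02662 = 17019 days = 46.60 years.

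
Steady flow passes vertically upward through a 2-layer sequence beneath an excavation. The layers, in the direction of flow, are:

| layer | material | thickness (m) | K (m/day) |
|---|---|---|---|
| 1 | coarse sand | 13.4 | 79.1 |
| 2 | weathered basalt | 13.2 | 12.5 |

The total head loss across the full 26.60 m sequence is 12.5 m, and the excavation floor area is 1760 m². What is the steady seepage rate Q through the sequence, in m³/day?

Flow is perpendicular to layering, so the layers act in series and the equivalent K is the thickness-weighted harmonic mean.
Total thickness L = 13.4 + 13.2 = 26.60 m.
Σ(b_i/K_i) = 13.4/79.1 + 13.2/12.5 = 1.225 d.
K_eq = L / Σ(b_i/K_i) = 26.60 / 1.225 = 21.71 m/day.
Q = K_eq · A · (Δh/L) = 21.71 × 1760 × (12.5/26.60) = 17953 m³/day.

18000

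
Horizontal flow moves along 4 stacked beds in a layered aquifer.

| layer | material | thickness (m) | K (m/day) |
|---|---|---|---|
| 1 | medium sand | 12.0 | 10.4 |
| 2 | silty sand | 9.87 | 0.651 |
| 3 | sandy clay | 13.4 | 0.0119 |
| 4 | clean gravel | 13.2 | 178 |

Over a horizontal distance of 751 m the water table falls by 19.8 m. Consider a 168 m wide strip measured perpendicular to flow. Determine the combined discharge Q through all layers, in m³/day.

Flow is parallel to layering, so each bed carries its own Darcy discharge and the transmissivities add.
Σ(K_i·b_i) = 10.4×12.0 + 0.651×9.87 + 0.0119×13.4 + 178×13.2 = 2481 m²/day.
Hydraulic gradient i = Δh / L = 19.8 / 751 = 0.02636.
Q = Σ(K_i·b_i) · W · i = 2481 × 168 × 0.02636 = 10989 m³/day.

11000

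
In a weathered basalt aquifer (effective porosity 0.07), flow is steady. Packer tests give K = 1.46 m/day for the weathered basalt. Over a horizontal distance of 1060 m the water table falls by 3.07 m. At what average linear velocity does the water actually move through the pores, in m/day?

Hydraulic gradient i = Δh / L = 3.07 / 1060 = 0.002896.
Darcy flux q = K · i = 1.460 × 0.002896 = 0.004228 m/day.
Seepage velocity v = q / n_e = 0.004228 / 0.07 = 0.06041 m/day.

0.0604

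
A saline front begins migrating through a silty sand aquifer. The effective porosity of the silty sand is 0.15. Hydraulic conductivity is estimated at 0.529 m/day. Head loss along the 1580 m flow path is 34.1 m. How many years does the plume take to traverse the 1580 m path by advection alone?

56.8

Hydraulic gradient i = Δh / L = 34.1 / 1580 = 0.02158.
Darcy flux q = K · i = 0.5290 × 0.02158 = 0.01142 m/day.
Seepage velocity v = q / n_e = 0.01142 / 0.15 = 0.07611 m/day.
Travel time t = L / v = 1580 / 0.07611 = 20758 days = 56.83 years.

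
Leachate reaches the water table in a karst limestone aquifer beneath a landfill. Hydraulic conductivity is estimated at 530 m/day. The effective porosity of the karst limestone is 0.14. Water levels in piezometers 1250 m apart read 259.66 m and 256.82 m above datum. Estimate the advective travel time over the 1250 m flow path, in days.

145

Hydraulic gradient i = (259.66 − 256.82) / 1250 = 2.84 / 1250 = 0.002272.
Darcy flux q = K · i = 530.0 × 0.002272 = 1.204 m/day.
Seepage velocity v = q / n_e = 1.204 / 0.14 = 8.601 m/day.
Travel time t = L / v = 1250 / 8.601 = 145.3 days.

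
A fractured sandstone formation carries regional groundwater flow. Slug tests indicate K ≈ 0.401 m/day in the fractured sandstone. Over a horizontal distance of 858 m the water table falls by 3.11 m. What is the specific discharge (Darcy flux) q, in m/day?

0.00145

Hydraulic gradient i = Δh / L = 3.11 / 858 = 0.003625.
Specific discharge q = K · i = 0.4010 × 0.003625 = 0.001454 m/day.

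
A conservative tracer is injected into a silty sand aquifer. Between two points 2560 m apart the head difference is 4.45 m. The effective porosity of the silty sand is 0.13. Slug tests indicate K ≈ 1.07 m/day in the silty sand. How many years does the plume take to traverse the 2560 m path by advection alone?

Hydraulic gradient i = Δh / L = 4.45 / 2560 = 0.001738.
Darcy flux q = K · i = 1.070 × 0.001738 = 0.001860 m/day.
Seepage velocity v = q / n_e = 0.001860 / 0.13 = 0.01431 m/day.
Travel time t = L / v = 2560 / 0.01431 = 1.789e+05 days = 489.9 years.

490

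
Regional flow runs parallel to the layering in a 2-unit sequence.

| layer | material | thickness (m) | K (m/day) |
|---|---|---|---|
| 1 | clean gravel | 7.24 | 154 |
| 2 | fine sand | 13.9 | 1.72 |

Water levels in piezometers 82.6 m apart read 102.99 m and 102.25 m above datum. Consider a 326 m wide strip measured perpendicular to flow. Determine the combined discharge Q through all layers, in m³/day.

Flow is parallel to layering, so each bed carries its own Darcy discharge and the transmissivities add.
Σ(K_i·b_i) = 154×7.24 + 1.72×13.9 = 1139 m²/day.
Hydraulic gradient i = (102.99 − 102.25) / 82.6 = 0.74 / 82.6 = 0.008959.
Q = Σ(K_i·b_i) · W · i = 1139 × 326 × 0.008959 = 3326 m³/day.

3330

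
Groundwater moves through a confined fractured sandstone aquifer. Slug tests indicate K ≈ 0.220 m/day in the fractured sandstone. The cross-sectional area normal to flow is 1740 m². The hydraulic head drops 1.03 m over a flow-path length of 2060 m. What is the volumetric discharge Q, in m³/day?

Hydraulic gradient i = Δh / L = 1.03 / 2060 = 0.0005000.
Darcy's law: Q = K · A · i = 0.2200 × 1740 × 0.0005000 = 0.1914 m³/day.

0.191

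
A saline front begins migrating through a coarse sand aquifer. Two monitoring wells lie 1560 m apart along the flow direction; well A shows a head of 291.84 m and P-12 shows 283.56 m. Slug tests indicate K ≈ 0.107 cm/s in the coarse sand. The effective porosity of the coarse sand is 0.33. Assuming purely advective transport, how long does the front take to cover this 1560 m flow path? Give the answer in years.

2.87

Convert K: 0.107 cm/s × 864 = 92.45 m/day.
Hydraulic gradient i = (291.84 − 283.56) / 1560 = 8.28 / 1560 = 0.005308.
Darcy flux q = K · i = 92.45 × 0.005308 = 0.4907 m/day.
Seepage velocity v = q / n_e = 0.4907 / 0.33 = 1.487 m/day.
Travel time t = L / v = 1560 / 1.487 = 1049 days = 2.872 years.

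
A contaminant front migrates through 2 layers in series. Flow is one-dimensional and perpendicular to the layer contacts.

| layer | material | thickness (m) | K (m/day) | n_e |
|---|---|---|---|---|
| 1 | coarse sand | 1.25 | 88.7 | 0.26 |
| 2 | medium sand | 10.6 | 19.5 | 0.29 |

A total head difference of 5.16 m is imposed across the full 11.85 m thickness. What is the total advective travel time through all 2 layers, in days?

0.367

With flow normal to the layers, continuity requires the same specific discharge q through every layer.
Σ(b_i/K_i) = 1.25/88.7 + 10.6/19.5 = 0.5577 d.
q = Δh / Σ(b_i/K_i) = 5.16 / 0.5577 = 9.253 m/day.
In each layer the seepage velocity is v_i = q/n_i, so the layer transit time is t_i = b_i·n_i / q:
  layer 1 (coarse sand): t_1 = 1.25 × 0.26 / 9.253 = 0.03513 d
  layer 2 (medium sand): t_2 = 10.6 × 0.29 / 9.253 = 0.3322 d
Total t = Σ t_i = 0.3674 days.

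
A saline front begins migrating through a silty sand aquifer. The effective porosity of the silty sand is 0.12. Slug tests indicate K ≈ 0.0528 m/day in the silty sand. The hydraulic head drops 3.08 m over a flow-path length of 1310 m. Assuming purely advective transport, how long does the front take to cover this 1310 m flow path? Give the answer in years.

3470

Hydraulic gradient i = Δh / L = 3.08 / 1310 = 0.002351.
Darcy flux q = K · i = 0.05280 × 0.002351 = 0.0001241 m/day.
Seepage velocity v = q / n_e = 0.0001241 / 0.12 = 0.001035 m/day.
Travel time t = L / v = 1310 / 0.001035 = 1.266e+06 days = 3467 years.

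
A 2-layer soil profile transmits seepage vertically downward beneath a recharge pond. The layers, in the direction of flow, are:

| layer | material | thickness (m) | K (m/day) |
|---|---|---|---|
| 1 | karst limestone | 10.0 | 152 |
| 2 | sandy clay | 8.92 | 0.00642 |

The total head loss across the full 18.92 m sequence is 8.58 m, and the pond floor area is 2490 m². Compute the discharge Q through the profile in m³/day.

Flow is perpendicular to layering, so the layers act in series and the equivalent K is the thickness-weighted harmonic mean.
Total thickness L = 10.0 + 8.92 = 18.92 m.
Σ(b_i/K_i) = 10.0/152 + 8.92/0.00642 = 1389 d.
K_eq = L / Σ(b_i/K_i) = 18.92 / 1389 = 0.01362 m/day.
Q = K_eq · A · (Δh/L) = 0.01362 × 2490 × (8.58/18.92) = 15.38 m³/day.

15.4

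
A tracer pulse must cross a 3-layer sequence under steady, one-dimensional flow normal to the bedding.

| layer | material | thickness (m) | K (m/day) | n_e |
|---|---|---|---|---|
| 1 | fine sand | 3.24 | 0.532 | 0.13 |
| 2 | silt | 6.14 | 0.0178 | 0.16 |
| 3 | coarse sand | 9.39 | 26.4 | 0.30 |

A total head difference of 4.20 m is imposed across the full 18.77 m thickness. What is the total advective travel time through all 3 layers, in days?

With flow normal to the layers, continuity requires the same specific discharge q through every layer.
Σ(b_i/K_i) = 3.24/0.532 + 6.14/0.0178 + 9.39/26.4 = 351.4 d.
q = Δh / Σ(b_i/K_i) = 4.20 / 351.4 = 0.01195 m/day.
In each layer the seepage velocity is v_i = q/n_i, so the layer transit time is t_i = b_i·n_i / q:
  layer 1 (fine sand): t_1 = 3.24 × 0.13 / 0.01195 = 35.24 d
  layer 2 (silt): t_2 = 6.14 × 0.16 / 0.01195 = 82.19 d
  layer 3 (coarse sand): t_3 = 9.39 × 0.30 / 0.01195 = 235.7 d
Total t = Σ t_i = 353.1 days.

353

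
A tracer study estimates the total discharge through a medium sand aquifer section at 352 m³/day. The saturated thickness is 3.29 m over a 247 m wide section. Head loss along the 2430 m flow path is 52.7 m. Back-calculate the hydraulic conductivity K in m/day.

Cross-sectional area A = 247 × 3.29 = 812.6 m².
Hydraulic gradient i = Δh / L = 52.7 / 2430 = 0.02169.
From Q = K·A·i, K = Q / (A·i) = 352 / (812.6 × 0.02169) = 19.97 m/day.

20.0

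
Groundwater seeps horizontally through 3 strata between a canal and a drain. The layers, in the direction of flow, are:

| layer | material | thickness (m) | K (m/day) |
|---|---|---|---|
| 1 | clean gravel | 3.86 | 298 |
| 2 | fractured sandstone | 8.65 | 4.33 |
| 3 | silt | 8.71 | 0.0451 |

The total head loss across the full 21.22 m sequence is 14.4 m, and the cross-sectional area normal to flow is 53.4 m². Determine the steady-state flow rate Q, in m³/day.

3.94

Flow is perpendicular to layering, so the layers act in series and the equivalent K is the thickness-weighted harmonic mean.
Total thickness L = 3.86 + 8.65 + 8.71 = 21.22 m.
Σ(b_i/K_i) = 3.86/298 + 8.65/4.33 + 8.71/0.0451 = 195.1 d.
K_eq = L / Σ(b_i/K_i) = 21.22 / 195.1 = 0.1087 m/day.
Q = K_eq · A · (Δh/L) = 0.1087 × 53.4 × (14.4/21.22) = 3.941 m³/day.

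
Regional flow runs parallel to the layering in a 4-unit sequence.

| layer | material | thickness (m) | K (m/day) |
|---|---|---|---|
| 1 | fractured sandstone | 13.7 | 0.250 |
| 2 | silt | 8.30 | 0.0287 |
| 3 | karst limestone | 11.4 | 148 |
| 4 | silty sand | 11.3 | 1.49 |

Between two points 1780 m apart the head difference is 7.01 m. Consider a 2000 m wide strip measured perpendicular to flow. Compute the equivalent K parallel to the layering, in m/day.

Flow is parallel to layering, so each bed carries its own Darcy discharge and the transmissivities add.
Σ(K_i·b_i) = 0.250×13.7 + 0.0287×8.30 + 148×11.4 + 1.49×11.3 = 1708 m²/day.
Total thickness b = 44.70 m, so K_eq = Σ(K_i·b_i)/b = 38.20 m/day.

38.2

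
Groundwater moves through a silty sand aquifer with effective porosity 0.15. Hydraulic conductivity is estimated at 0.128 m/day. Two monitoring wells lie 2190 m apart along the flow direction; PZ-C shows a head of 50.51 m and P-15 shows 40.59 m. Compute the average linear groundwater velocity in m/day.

Hydraulic gradient i = (50.51 − 40.59) / 2190 = 9.92 / 2190 = 0.004530.
Darcy flux q = K · i = 0.1280 × 0.004530 = 0.0005798 m/day.
Seepage velocity v = q / n_e = 0.0005798 / 0.15 = 0.003865 m/day.

0.00387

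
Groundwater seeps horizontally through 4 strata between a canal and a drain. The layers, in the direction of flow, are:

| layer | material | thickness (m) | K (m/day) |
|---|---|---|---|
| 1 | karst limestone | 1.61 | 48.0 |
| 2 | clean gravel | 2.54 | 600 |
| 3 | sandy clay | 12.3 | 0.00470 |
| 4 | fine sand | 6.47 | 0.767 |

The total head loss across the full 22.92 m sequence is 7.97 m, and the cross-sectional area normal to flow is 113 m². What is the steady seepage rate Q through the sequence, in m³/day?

Flow is perpendicular to layering, so the layers act in series and the equivalent K is the thickness-weighted harmonic mean.
Total thickness L = 1.61 + 2.54 + 12.3 + 6.47 = 22.92 m.
Σ(b_i/K_i) = 1.61/48.0 + 2.54/600 + 12.3/0.00470 + 6.47/0.767 = 2625 d.
K_eq = L / Σ(b_i/K_i) = 22.92 / 2625 = 0.008730 m/day.
Q = K_eq · A · (Δh/L) = 0.008730 × 113 × (7.97/22.92) = 0.3430 m³/day.

0.343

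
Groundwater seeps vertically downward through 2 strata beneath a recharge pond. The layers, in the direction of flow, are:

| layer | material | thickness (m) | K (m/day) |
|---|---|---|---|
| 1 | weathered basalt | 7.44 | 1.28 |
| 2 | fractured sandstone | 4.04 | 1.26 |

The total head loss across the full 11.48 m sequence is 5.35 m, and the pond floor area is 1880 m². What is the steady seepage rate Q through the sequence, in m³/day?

Flow is perpendicular to layering, so the layers act in series and the equivalent K is the thickness-weighted harmonic mean.
Total thickness L = 7.44 + 4.04 = 11.48 m.
Σ(b_i/K_i) = 7.44/1.28 + 4.04/1.26 = 9.019 d.
K_eq = L / Σ(b_i/K_i) = 11.48 / 9.019 = 1.273 m/day.
Q = K_eq · A · (Δh/L) = 1.273 × 1880 × (5.35/11.48) = 1115 m³/day.

1120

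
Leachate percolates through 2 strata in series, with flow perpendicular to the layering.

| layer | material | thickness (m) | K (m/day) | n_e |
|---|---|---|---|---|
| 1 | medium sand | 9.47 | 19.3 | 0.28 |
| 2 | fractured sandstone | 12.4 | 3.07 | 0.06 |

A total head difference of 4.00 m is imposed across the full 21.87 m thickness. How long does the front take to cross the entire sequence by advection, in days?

With flow normal to the layers, continuity requires the same specific discharge q through every layer.
Σ(b_i/K_i) = 9.47/19.3 + 12.4/3.07 = 4.530 d.
q = Δh / Σ(b_i/K_i) = 4.00 / 4.530 = 0.8830 m/day.
In each layer the seepage velocity is v_i = q/n_i, so the layer transit time is t_i = b_i·n_i / q:
  layer 1 (medium sand): t_1 = 9.47 × 0.28 / 0.8830 = 3.003 d
  layer 2 (fractured sandstone): t_2 = 12.4 × 0.06 / 0.8830 = 0.8425 d
Total t = Σ t_i = 3.845 days.

3.85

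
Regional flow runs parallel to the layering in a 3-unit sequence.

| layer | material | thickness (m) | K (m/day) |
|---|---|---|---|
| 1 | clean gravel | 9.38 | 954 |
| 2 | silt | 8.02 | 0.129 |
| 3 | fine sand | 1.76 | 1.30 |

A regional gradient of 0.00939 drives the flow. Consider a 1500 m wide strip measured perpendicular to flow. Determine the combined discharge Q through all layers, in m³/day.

126000

Flow is parallel to layering, so each bed carries its own Darcy discharge and the transmissivities add.
Σ(K_i·b_i) = 954×9.38 + 0.129×8.02 + 1.30×1.76 = 8952 m²/day.
Hydraulic gradient i = 0.00939.
Q = Σ(K_i·b_i) · W · i = 8952 × 1500 × 0.009390 = 1.261e+05 m³/day.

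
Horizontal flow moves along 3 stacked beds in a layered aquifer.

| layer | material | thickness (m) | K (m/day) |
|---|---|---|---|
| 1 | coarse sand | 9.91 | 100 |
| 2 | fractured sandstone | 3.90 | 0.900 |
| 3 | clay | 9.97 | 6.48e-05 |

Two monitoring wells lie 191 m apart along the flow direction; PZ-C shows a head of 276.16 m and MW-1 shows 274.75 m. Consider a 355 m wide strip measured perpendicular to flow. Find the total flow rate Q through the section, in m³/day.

Flow is parallel to layering, so each bed carries its own Darcy discharge and the transmissivities add.
Σ(K_i·b_i) = 100×9.91 + 0.900×3.90 + 6.48e-05×9.97 = 994.5 m²/day.
Hydraulic gradient i = (276.16 − 274.75) / 191 = 1.41 / 191 = 0.007382.
Q = Σ(K_i·b_i) · W · i = 994.5 × 355 × 0.007382 = 2606 m³/day.

2610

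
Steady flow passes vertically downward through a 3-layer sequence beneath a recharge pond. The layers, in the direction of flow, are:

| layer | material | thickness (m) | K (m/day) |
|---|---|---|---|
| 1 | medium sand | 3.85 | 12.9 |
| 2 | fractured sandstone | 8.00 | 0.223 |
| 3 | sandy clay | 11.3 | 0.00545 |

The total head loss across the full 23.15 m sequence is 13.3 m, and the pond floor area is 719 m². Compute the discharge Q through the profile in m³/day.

4.53

Flow is perpendicular to layering, so the layers act in series and the equivalent K is the thickness-weighted harmonic mean.
Total thickness L = 3.85 + 8.00 + 11.3 = 23.15 m.
Σ(b_i/K_i) = 3.85/12.9 + 8.00/0.223 + 11.3/0.00545 = 2110 d.
K_eq = L / Σ(b_i/K_i) = 23.15 / 2110 = 0.01097 m/day.
Q = K_eq · A · (Δh/L) = 0.01097 × 719 × (13.3/23.15) = 4.533 m³/day.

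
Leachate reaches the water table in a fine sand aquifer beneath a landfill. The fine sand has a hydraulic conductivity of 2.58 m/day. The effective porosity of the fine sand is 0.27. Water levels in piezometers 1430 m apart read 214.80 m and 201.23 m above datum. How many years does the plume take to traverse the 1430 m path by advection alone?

Hydraulic gradient i = (214.80 − 201.23) / 1430 = 13.57 / 1430 = 0.009490.
Darcy flux q = K · i = 2.580 × 0.009490 = 0.02448 m/day.
Seepage velocity v = q / n_e = 0.02448 / 0.27 = 0.09068 m/day.
Travel time t = L / v = 1430 / 0.09068 = 15770 days = 43.18 years.

43.2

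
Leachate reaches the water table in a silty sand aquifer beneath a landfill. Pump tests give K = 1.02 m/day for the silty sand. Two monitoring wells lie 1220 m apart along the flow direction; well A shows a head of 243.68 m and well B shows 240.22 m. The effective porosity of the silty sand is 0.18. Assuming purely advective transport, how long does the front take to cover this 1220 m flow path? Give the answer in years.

Hydraulic gradient i = (243.68 − 240.22) / 1220 = 3.46 / 1220 = 0.002836.
Darcy flux q = K · i = 1.020 × 0.002836 = 0.002893 m/day.
Seepage velocity v = q / n_e = 0.002893 / 0.18 = 0.01607 m/day.
Travel time t = L / v = 1220 / 0.01607 = 75913 days = 207.8 years.

208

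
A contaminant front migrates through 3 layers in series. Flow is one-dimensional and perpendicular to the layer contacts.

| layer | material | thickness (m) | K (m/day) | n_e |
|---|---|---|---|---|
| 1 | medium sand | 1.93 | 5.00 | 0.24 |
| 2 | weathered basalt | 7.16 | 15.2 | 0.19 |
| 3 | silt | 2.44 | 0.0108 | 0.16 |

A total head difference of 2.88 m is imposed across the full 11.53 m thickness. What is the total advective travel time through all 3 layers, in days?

174

With flow normal to the layers, continuity requires the same specific discharge q through every layer.
Σ(b_i/K_i) = 1.93/5.00 + 7.16/15.2 + 2.44/0.0108 = 226.8 d.
q = Δh / Σ(b_i/K_i) = 2.88 / 226.8 = 0.01270 m/day.
In each layer the seepage velocity is v_i = q/n_i, so the layer transit time is t_i = b_i·n_i / q:
  layer 1 (medium sand): t_1 = 1.93 × 0.24 / 0.01270 = 36.47 d
  layer 2 (weathered basalt): t_2 = 7.16 × 0.19 / 0.01270 = 107.1 d
  layer 3 (silt): t_3 = 2.44 × 0.16 / 0.01270 = 30.74 d
Total t = Σ t_i = 174.3 days.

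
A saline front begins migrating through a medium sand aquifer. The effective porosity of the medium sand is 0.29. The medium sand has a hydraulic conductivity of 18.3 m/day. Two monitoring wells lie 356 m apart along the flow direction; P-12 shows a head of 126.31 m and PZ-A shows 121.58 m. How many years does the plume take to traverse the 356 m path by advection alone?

Hydraulic gradient i = (126.31 − 121.58) / 356 = 4.73 / 356 = 0.01329.
Darcy flux q = K · i = 18.30 × 0.01329 = 0.2431 m/day.
Seepage velocity v = q / n_e = 0.2431 / 0.29 = 0.8384 m/day.
Travel time t = L / v = 356 / 0.8384 = 424.6 days = 1.163 years.

1.16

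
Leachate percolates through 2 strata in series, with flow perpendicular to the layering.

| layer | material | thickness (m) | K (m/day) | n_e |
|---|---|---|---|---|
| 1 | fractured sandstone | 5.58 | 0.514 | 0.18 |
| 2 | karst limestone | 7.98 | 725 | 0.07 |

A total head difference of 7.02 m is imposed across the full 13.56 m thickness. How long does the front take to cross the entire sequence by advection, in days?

With flow normal to the layers, continuity requires the same specific discharge q through every layer.
Σ(b_i/K_i) = 5.58/0.514 + 7.98/725 = 10.87 d.
q = Δh / Σ(b_i/K_i) = 7.02 / 10.87 = 0.6460 m/day.
In each layer the seepage velocity is v_i = q/n_i, so the layer transit time is t_i = b_i·n_i / q:
  layer 1 (fractured sandstone): t_1 = 5.58 × 0.18 / 0.6460 = 1.555 d
  layer 2 (karst limestone): t_2 = 7.98 × 0.07 / 0.6460 = 0.8647 d
Total t = Σ t_i = 2.420 days.

2.42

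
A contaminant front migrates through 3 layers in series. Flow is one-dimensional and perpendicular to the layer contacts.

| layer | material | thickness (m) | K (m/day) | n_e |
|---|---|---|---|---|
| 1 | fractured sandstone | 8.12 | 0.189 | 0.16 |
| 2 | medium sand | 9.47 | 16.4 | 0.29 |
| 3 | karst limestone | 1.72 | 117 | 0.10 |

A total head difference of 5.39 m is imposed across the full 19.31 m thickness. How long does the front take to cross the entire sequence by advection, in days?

34.1

With flow normal to the layers, continuity requires the same specific discharge q through every layer.
Σ(b_i/K_i) = 8.12/0.189 + 9.47/16.4 + 1.72/117 = 43.56 d.
q = Δh / Σ(b_i/K_i) = 5.39 / 43.56 = 0.1238 m/day.
In each layer the seepage velocity is v_i = q/n_i, so the layer transit time is t_i = b_i·n_i / q:
  layer 1 (fractured sandstone): t_1 = 8.12 × 0.16 / 0.1238 = 10.50 d
  layer 2 (medium sand): t_2 = 9.47 × 0.29 / 0.1238 = 22.19 d
  layer 3 (karst limestone): t_3 = 1.72 × 0.10 / 0.1238 = 1.390 d
Total t = Σ t_i = 34.08 days.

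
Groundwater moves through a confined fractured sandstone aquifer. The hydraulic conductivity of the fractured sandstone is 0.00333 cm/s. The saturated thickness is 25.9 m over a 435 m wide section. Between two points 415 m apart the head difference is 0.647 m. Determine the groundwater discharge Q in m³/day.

50.5

Convert K: 0.00333 cm/s × 864 = 2.877 m/day.
Cross-sectional area A = 435 × 25.9 = 11266 m².
Hydraulic gradient i = Δh / L = 0.647 / 415 = 0.001559.
Darcy's law: Q = K · A · i = 2.877 × 11266 × 0.001559 = 50.54 m³/day.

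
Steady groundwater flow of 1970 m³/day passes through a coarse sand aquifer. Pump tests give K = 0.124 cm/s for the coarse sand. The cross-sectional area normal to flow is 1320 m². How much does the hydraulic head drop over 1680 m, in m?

23.4

Convert K: 0.124 cm/s × 864 = 107.1 m/day.
From Q = K·A·i, i = Q / (K·A) = 1970 / (107.1 × 1320) = 0.01393.
Head loss Δh = i · L = 0.01393 × 1680 = 23.40 m.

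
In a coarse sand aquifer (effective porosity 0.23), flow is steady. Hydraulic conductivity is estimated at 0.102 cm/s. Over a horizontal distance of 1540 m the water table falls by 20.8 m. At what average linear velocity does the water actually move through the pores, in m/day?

5.18

Convert K: 0.102 cm/s × 864 = 88.13 m/day.
Hydraulic gradient i = Δh / L = 20.8 / 1540 = 0.01351.
Darcy flux q = K · i = 88.13 × 0.01351 = 1.190 m/day.
Seepage velocity v = q / n_e = 1.190 / 0.23 = 5.175 m/day.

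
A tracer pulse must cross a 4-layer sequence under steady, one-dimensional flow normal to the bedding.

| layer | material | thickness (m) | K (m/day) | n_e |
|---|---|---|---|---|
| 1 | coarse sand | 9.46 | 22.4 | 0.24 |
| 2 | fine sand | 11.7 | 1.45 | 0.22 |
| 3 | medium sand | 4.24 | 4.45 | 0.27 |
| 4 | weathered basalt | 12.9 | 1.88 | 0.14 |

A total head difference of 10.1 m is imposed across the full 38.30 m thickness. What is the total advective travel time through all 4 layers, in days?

12.6

With flow normal to the layers, continuity requires the same specific discharge q through every layer.
Σ(b_i/K_i) = 9.46/22.4 + 11.7/1.45 + 4.24/4.45 + 12.9/1.88 = 16.31 d.
q = Δh / Σ(b_i/K_i) = 10.1 / 16.31 = 0.6194 m/day.
In each layer the seepage velocity is v_i = q/n_i, so the layer transit time is t_i = b_i·n_i / q:
  layer 1 (coarse sand): t_1 = 9.46 × 0.24 / 0.6194 = 3.665 d
  layer 2 (fine sand): t_2 = 11.7 × 0.22 / 0.6194 = 4.156 d
  layer 3 (medium sand): t_3 = 4.24 × 0.27 / 0.6194 = 1.848 d
  layer 4 (weathered basalt): t_4 = 12.9 × 0.14 / 0.6194 = 2.916 d
Total t = Σ t_i = 12.58 days.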